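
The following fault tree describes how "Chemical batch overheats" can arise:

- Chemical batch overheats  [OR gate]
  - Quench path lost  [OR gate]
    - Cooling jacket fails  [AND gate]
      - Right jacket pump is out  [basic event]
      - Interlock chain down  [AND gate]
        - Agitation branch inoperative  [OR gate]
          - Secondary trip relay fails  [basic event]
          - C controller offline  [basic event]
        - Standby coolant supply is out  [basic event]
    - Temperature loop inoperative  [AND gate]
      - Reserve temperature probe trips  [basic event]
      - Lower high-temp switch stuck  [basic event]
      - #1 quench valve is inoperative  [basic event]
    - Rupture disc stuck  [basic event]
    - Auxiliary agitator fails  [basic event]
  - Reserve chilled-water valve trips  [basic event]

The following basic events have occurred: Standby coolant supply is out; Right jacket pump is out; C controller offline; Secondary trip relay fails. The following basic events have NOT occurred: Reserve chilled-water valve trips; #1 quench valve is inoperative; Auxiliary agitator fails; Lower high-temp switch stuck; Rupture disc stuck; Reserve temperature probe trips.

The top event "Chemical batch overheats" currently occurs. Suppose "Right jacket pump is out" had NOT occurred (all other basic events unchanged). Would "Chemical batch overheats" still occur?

Counterfactual: set "Right jacket pump is out" to not occurred.
Agitation branch inoperative [OR]: Secondary trip relay fails=occurs, C controller offline=occurs → at least one input occurs → occurs.
Interlock chain down [AND]: Agitation branch inoperative=occurs, Standby coolant supply is out=occurs → all inputs occur → occurs.
Cooling jacket fails [AND]: Right jacket pump is out=not, Interlock chain down=occurs → not all inputs occur → does not occur.
Temperature loop inoperative [AND]: Reserve temperature probe trips=not, Lower high-temp switch stuck=not, #1 quench valve is inoperative=not → not all inputs occur → does not occur.
Quench path lost [OR]: Cooling jacket fails=not, Temperature loop inoperative=not, Rupture disc stuck=not, Auxiliary agitator fails=not → no input occurs → does not occur.
Chemical batch overheats [OR]: Quench path lost=not, Reserve chilled-water valve trips=not → no input occurs → does not occur.

No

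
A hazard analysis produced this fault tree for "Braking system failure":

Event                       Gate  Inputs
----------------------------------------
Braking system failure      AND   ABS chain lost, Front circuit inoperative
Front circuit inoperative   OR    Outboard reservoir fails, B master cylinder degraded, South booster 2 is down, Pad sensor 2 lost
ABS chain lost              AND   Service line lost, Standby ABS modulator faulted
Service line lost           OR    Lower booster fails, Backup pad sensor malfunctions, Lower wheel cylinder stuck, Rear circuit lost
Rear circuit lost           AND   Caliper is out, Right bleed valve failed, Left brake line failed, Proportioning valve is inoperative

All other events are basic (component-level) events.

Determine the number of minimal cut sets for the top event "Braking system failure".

16

Rear circuit lost [AND]: one cut set from each child combined → 1 × 1 × 1 × 1 = 1 cut set(s).
Service line lost [OR]: union of children's cut sets → 4 cut set(s).
ABS chain lost [AND]: one cut set from each child combined → 4 × 1 = 4 cut set(s).
Front circuit inoperative [OR]: union of children's cut sets → 4 cut set(s).
Braking system failure [AND]: one cut set from each child combined → 4 × 4 = 16 cut set(s).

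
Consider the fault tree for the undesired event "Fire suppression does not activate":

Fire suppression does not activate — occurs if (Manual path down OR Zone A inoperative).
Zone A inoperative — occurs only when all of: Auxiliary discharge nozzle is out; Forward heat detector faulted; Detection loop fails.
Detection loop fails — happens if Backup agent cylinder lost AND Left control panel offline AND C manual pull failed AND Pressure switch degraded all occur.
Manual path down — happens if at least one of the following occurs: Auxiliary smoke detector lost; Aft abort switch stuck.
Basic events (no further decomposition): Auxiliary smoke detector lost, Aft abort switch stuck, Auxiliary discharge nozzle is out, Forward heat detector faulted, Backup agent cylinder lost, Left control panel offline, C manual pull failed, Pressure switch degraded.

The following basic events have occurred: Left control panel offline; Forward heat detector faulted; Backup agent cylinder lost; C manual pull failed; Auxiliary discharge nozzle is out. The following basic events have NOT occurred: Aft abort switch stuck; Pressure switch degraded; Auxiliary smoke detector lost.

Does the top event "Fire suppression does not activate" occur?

No

Manual path down [OR]: Auxiliary smoke detector lost=not, Aft abort switch stuck=not → no input occurs → does not occur.
Detection loop fails [AND]: Backup agent cylinder lost=occurs, Left control panel offline=occurs, C manual pull failed=occurs, Pressure switch degraded=not → not all inputs occur → does not occur.
Zone A inoperative [AND]: Auxiliary discharge nozzle is out=occurs, Forward heat detector faulted=occurs, Detection loop fails=not → not all inputs occur → does not occur.
Fire suppression does not activate [OR]: Manual path down=not, Zone A inoperative=not → no input occurs → does not occur.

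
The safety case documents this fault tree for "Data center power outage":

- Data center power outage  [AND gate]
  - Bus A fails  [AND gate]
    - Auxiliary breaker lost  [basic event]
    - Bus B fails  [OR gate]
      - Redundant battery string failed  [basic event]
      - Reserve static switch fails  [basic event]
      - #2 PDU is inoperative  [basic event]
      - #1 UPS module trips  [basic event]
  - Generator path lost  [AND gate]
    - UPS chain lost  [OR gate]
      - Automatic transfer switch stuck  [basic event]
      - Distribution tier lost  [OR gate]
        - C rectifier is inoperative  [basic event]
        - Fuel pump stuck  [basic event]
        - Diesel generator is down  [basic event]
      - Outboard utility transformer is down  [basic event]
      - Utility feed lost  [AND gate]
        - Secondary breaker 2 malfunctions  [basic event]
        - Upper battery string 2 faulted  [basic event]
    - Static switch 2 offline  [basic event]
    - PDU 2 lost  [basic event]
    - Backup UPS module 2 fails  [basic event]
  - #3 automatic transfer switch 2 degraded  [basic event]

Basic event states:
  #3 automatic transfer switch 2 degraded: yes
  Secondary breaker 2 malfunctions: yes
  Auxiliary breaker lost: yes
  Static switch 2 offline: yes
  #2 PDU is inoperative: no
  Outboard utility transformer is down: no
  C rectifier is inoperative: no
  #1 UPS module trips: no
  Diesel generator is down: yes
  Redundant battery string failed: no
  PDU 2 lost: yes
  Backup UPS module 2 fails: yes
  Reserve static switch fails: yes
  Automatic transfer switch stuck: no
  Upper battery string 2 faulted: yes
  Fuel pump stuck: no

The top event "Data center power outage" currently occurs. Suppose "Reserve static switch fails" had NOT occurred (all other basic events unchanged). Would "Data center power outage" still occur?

Counterfactual: set "Reserve static switch fails" to not occurred.
Bus B fails [OR]: Redundant battery string failed=not, Reserve static switch fails=not, #2 PDU is inoperative=not, #1 UPS module trips=not → no input occurs → does not occur.
Bus A fails [AND]: Auxiliary breaker lost=occurs, Bus B fails=not → not all inputs occur → does not occur.
Distribution tier lost [OR]: C rectifier is inoperative=not, Fuel pump stuck=not, Diesel generator is down=occurs → at least one input occurs → occurs.
Utility feed lost [AND]: Secondary breaker 2 malfunctions=occurs, Upper battery string 2 faulted=occurs → all inputs occur → occurs.
UPS chain lost [OR]: Automatic transfer switch stuck=not, Distribution tier lost=occurs, Outboard utility transformer is down=not, Utility feed lost=occurs → at least one input occurs → occurs.
Generator path lost [AND]: UPS chain lost=occurs, Static switch 2 offline=occurs, PDU 2 lost=occurs, Backup UPS module 2 fails=occurs → all inputs occur → occurs.
Data center power outage [AND]: Bus A fails=not, Generator path lost=occurs, #3 automatic transfer switch 2 degraded=occurs → not all inputs occur → does not occur.

No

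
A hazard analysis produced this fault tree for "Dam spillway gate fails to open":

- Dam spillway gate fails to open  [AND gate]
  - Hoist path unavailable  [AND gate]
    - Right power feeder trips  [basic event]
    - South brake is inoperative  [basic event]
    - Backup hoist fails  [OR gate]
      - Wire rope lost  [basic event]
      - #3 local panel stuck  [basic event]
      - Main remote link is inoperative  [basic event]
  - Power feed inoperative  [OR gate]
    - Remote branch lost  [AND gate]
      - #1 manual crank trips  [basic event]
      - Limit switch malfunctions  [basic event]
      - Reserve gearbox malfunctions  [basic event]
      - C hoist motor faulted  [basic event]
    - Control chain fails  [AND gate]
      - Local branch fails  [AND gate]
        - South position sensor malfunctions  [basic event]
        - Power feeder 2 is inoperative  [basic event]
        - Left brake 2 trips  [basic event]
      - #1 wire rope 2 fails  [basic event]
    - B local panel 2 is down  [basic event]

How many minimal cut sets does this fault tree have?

Backup hoist fails [OR]: union of children's cut sets → 3 cut set(s).
Hoist path unavailable [AND]: one cut set from each child combined → 1 × 1 × 3 = 3 cut set(s).
Remote branch lost [AND]: one cut set from each child combined → 1 × 1 × 1 × 1 = 1 cut set(s).
Local branch fails [AND]: one cut set from each child combined → 1 × 1 × 1 = 1 cut set(s).
Control chain fails [AND]: one cut set from each child combined → 1 × 1 = 1 cut set(s).
Power feed inoperative [OR]: union of children's cut sets → 3 cut set(s).
Dam spillway gate fails to open [AND]: one cut set from each child combined → 3 × 3 = 9 cut set(s).
Minimal cut sets: {#1 manual crank trips, C hoist motor faulted, Limit switch malfunctions, Reserve gearbox malfunctions, Right power feeder trips, South brake is inoperative, Wire rope lost}; {#1 wire rope 2 fails, Left brake 2 trips, Power feeder 2 is inoperative, Right power feeder trips, South brake is inoperative, South position sensor malfunctions, Wire rope lost}; {B local panel 2 is down, Right power feeder trips, South brake is inoperative, Wire rope lost}; {#1 manual crank trips, #3 local panel stuck, C hoist motor faulted, Limit switch malfunctions, Reserve gearbox malfunctions, Right power feeder trips, South brake is inoperative}; {#1 wire rope 2 fails, #3 local panel stuck, Left brake 2 trips, Power feeder 2 is inoperative, Right power feeder trips, South brake is inoperative, South position sensor malfunctions}; {#3 local panel stuck, B local panel 2 is down, Right power feeder trips, South brake is inoperative}; {#1 manual crank trips, C hoist motor faulted, Limit switch malfunctions, Main remote link is inoperative, Reserve gearbox malfunctions, Right power feeder trips, South brake is inoperative}; {#1 wire rope 2 fails, Left brake 2 trips, Main remote link is inoperative, Power feeder 2 is inoperative, Right power feeder trips, South brake is inoperative, South position sensor malfunctions}; {B local panel 2 is down, Main remote link is inoperative, Right power feeder trips, South brake is inoperative}.

9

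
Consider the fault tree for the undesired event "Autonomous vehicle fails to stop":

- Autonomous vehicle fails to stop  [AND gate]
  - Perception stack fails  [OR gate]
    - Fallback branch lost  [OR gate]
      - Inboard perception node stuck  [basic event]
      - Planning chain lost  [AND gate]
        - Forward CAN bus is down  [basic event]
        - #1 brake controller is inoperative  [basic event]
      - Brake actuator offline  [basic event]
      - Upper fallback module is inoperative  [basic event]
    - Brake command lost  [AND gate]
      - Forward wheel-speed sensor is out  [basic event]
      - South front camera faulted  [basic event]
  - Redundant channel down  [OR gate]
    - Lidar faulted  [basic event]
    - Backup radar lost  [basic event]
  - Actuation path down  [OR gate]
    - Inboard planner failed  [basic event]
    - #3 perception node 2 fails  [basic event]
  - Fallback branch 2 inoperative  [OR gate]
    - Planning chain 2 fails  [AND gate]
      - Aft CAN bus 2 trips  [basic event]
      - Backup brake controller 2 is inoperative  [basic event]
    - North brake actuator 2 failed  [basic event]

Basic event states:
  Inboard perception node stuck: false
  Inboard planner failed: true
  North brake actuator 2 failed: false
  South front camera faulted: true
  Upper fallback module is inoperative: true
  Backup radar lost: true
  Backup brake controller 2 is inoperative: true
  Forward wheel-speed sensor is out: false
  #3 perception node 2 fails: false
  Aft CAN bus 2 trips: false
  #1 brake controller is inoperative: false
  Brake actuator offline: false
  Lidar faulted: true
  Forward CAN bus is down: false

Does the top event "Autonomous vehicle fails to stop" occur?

Planning chain lost [AND]: Forward CAN bus is down=not, #1 brake controller is inoperative=not → not all inputs occur → does not occur.
Fallback branch lost [OR]: Inboard perception node stuck=not, Planning chain lost=not, Brake actuator offline=not, Upper fallback module is inoperative=occurs → at least one input occurs → occurs.
Brake command lost [AND]: Forward wheel-speed sensor is out=not, South front camera faulted=occurs → not all inputs occur → does not occur.
Perception stack fails [OR]: Fallback branch lost=occurs, Brake command lost=not → at least one input occurs → occurs.
Redundant channel down [OR]: Lidar faulted=occurs, Backup radar lost=occurs → at least one input occurs → occurs.
Actuation path down [OR]: Inboard planner failed=occurs, #3 perception node 2 fails=not → at least one input occurs → occurs.
Planning chain 2 fails [AND]: Aft CAN bus 2 trips=not, Backup brake controller 2 is inoperative=occurs → not all inputs occur → does not occur.
Fallback branch 2 inoperative [OR]: Planning chain 2 fails=not, North brake actuator 2 failed=not → no input occurs → does not occur.
Autonomous vehicle fails to stop [AND]: Perception stack fails=occurs, Redundant channel down=occurs, Actuation path down=occurs, Fallback branch 2 inoperative=not → not all inputs occur → does not occur.

No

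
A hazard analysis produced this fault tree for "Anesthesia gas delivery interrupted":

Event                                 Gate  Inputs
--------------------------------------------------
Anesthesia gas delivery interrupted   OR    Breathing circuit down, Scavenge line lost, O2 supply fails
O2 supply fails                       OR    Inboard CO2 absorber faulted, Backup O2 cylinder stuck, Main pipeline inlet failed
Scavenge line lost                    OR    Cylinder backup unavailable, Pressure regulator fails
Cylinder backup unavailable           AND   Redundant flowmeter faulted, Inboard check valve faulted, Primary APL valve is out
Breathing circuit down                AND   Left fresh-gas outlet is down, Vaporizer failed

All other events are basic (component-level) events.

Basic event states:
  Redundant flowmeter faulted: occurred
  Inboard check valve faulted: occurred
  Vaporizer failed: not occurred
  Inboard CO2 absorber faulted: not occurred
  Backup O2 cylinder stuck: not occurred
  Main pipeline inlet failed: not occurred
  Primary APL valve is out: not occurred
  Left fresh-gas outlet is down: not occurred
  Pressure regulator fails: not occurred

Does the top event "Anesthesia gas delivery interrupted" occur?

No

Breathing circuit down [AND]: Left fresh-gas outlet is down=not, Vaporizer failed=not → not all inputs occur → does not occur.
Cylinder backup unavailable [AND]: Redundant flowmeter faulted=occurs, Inboard check valve faulted=occurs, Primary APL valve is out=not → not all inputs occur → does not occur.
Scavenge line lost [OR]: Cylinder backup unavailable=not, Pressure regulator fails=not → no input occurs → does not occur.
O2 supply fails [OR]: Inboard CO2 absorber faulted=not, Backup O2 cylinder stuck=not, Main pipeline inlet failed=not → no input occurs → does not occur.
Anesthesia gas delivery interrupted [OR]: Breathing circuit down=not, Scavenge line lost=not, O2 supply fails=not → no input occurs → does not occur.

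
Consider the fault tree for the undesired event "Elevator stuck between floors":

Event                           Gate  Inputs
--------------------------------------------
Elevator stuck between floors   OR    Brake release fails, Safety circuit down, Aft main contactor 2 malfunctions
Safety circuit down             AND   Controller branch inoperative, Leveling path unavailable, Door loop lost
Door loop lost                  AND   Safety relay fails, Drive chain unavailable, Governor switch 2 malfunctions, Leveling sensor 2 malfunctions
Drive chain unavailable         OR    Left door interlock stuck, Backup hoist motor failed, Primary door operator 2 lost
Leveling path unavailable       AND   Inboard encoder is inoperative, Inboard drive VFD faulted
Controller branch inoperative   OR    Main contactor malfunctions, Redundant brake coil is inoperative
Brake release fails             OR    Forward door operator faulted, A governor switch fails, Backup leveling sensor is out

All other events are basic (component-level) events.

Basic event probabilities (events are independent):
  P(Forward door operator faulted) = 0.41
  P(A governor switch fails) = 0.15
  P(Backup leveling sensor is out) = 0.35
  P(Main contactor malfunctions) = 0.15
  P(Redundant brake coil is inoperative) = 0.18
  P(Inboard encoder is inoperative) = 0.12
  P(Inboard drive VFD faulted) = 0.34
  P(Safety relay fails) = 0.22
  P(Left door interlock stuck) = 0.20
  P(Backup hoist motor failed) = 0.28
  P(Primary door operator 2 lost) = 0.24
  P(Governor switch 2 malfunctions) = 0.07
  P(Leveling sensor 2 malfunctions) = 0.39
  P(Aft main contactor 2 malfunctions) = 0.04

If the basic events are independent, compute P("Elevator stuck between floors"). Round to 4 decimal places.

P(Brake release fails) [OR] = 1 − (1−0.41) × (1−0.15) × (1−0.35) = 0.674025
P(Controller branch inoperative) [OR] = 1 − (1−0.15) × (1−0.18) = 0.303000
P(Leveling path unavailable) [AND] = 0.12 × 0.34 = 0.040800
P(Drive chain unavailable) [OR] = 1 − (1−0.20) × (1−0.28) × (1−0.24) = 0.562240
P(Door loop lost) [AND] = 0.22 × 0.562240 × 0.07 × 0.39 = 0.003377
P(Safety circuit down) [AND] = 0.303000 × 0.040800 × 0.003377 = 0.000042
P(Elevator stuck between floors) [OR] = 1 − (1−0.674025) × (1−0.000042) × (1−0.04) = 0.687077
Rounded to 4 decimal places: P(Elevator stuck between floors) ≈ 0.6871.

0.6871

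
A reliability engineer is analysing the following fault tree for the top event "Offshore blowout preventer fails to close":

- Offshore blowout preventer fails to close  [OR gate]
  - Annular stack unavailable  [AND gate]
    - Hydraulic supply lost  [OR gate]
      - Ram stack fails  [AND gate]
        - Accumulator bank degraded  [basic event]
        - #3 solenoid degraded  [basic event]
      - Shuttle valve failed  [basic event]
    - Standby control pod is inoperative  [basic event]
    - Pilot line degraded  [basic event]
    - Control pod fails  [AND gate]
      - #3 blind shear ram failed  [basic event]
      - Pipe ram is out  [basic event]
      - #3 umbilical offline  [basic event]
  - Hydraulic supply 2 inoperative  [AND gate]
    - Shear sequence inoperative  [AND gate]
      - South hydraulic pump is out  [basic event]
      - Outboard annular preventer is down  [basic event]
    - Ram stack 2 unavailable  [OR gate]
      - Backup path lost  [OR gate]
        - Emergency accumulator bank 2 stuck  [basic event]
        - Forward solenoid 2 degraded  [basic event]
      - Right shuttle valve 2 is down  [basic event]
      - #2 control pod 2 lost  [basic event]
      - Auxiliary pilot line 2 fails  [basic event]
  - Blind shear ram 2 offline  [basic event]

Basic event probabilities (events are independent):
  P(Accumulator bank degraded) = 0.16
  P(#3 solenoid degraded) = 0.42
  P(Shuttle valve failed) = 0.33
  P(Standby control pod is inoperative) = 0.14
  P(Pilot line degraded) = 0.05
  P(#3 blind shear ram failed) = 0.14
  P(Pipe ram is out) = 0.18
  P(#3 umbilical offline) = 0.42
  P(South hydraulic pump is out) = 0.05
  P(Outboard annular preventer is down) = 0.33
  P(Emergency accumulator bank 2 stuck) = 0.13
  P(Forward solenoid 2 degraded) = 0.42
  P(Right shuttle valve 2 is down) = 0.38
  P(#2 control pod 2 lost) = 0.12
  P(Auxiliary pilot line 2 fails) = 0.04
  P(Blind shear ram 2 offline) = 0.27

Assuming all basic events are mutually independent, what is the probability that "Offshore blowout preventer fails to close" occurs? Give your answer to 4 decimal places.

P(Ram stack fails) [AND] = 0.16 × 0.42 = 0.067200
P(Hydraulic supply lost) [OR] = 1 − (1−0.067200) × (1−0.33) = 0.375024
P(Control pod fails) [AND] = 0.14 × 0.18 × 0.42 = 0.010584
P(Annular stack unavailable) [AND] = 0.375024 × 0.14 × 0.05 × 0.010584 = 0.000028
P(Shear sequence inoperative) [AND] = 0.05 × 0.33 = 0.016500
P(Backup path lost) [OR] = 1 − (1−0.13) × (1−0.42) = 0.495400
P(Ram stack 2 unavailable) [OR] = 1 − (1−0.495400) × (1−0.38) × (1−0.12) × (1−0.04) = 0.735703
P(Hydraulic supply 2 inoperative) [AND] = 0.016500 × 0.735703 = 0.012139
P(Offshore blowout preventer fails to close) [OR] = 1 − (1−0.000028) × (1−0.012139) × (1−0.27) = 0.278882
Rounded to 4 decimal places: P(Offshore blowout preventer fails to close) ≈ 0.2789.

0.2789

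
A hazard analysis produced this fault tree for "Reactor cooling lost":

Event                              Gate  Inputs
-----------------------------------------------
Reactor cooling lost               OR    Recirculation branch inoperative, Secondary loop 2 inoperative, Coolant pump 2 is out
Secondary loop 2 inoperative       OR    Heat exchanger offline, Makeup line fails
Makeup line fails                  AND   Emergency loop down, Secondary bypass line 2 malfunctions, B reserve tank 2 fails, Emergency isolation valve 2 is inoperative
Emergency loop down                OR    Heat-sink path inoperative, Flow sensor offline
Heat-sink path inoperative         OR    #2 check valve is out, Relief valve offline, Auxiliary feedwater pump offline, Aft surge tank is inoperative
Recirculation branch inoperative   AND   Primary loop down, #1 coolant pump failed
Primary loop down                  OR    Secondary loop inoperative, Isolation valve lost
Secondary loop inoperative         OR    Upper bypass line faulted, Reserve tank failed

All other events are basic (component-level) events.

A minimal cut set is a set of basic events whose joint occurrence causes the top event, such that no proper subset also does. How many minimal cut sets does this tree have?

Secondary loop inoperative [OR]: union of children's cut sets → 2 cut set(s).
Primary loop down [OR]: union of children's cut sets → 3 cut set(s).
Recirculation branch inoperative [AND]: one cut set from each child combined → 3 × 1 = 3 cut set(s).
Heat-sink path inoperative [OR]: union of children's cut sets → 4 cut set(s).
Emergency loop down [OR]: union of children's cut sets → 5 cut set(s).
Makeup line fails [AND]: one cut set from each child combined → 5 × 1 × 1 × 1 = 5 cut set(s).
Secondary loop 2 inoperative [OR]: union of children's cut sets → 6 cut set(s).
Reactor cooling lost [OR]: union of children's cut sets → 10 cut set(s).
Minimal cut sets: {#1 coolant pump failed, Upper bypass line faulted}; {#1 coolant pump failed, Reserve tank failed}; {#1 coolant pump failed, Isolation valve lost}; {Heat exchanger offline}; {#2 check valve is out, B reserve tank 2 fails, Emergency isolation valve 2 is inoperative, Secondary bypass line 2 malfunctions}; {B reserve tank 2 fails, Emergency isolation valve 2 is inoperative, Relief valve offline, Secondary bypass line 2 malfunctions}; {Auxiliary feedwater pump offline, B reserve tank 2 fails, Emergency isolation valve 2 is inoperative, Secondary bypass line 2 malfunctions}; {Aft surge tank is inoperative, B reserve tank 2 fails, Emergency isolation valve 2 is inoperative, Secondary bypass line 2 malfunctions}; {B reserve tank 2 fails, Emergency isolation valve 2 is inoperative, Flow sensor offline, Secondary bypass line 2 malfunctions}; {Coolant pump 2 is out}.

10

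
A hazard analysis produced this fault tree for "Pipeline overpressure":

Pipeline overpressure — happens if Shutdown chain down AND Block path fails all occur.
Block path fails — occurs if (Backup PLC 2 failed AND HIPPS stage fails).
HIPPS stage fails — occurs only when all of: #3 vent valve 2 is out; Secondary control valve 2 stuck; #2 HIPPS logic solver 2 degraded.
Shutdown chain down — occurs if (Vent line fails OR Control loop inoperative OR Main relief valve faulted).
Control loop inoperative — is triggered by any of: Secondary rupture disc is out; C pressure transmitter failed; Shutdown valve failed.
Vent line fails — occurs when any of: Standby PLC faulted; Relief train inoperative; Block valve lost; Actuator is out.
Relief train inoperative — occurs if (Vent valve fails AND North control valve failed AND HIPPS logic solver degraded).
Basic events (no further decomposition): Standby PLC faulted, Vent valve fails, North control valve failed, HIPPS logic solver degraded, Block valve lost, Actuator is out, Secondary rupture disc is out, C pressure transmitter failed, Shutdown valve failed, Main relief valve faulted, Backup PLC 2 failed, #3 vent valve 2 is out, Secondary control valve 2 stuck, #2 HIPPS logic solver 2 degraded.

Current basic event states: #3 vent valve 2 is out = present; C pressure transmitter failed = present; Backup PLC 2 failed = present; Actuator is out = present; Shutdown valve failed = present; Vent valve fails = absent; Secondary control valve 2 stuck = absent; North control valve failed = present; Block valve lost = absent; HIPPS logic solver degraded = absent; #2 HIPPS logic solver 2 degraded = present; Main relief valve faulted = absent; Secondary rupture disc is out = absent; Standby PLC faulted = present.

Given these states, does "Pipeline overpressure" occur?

Relief train inoperative [AND]: Vent valve fails=not, North control valve failed=occurs, HIPPS logic solver degraded=not → not all inputs occur → does not occur.
Vent line fails [OR]: Standby PLC faulted=occurs, Relief train inoperative=not, Block valve lost=not, Actuator is out=occurs → at least one input occurs → occurs.
Control loop inoperative [OR]: Secondary rupture disc is out=not, C pressure transmitter failed=occurs, Shutdown valve failed=occurs → at least one input occurs → occurs.
Shutdown chain down [OR]: Vent line fails=occurs, Control loop inoperative=occurs, Main relief valve faulted=not → at least one input occurs → occurs.
HIPPS stage fails [AND]: #3 vent valve 2 is out=occurs, Secondary control valve 2 stuck=not, #2 HIPPS logic solver 2 degraded=occurs → not all inputs occur → does not occur.
Block path fails [AND]: Backup PLC 2 failed=occurs, HIPPS stage fails=not → not all inputs occur → does not occur.
Pipeline overpressure [AND]: Shutdown chain down=occurs, Block path fails=not → not all inputs occur → does not occur.

No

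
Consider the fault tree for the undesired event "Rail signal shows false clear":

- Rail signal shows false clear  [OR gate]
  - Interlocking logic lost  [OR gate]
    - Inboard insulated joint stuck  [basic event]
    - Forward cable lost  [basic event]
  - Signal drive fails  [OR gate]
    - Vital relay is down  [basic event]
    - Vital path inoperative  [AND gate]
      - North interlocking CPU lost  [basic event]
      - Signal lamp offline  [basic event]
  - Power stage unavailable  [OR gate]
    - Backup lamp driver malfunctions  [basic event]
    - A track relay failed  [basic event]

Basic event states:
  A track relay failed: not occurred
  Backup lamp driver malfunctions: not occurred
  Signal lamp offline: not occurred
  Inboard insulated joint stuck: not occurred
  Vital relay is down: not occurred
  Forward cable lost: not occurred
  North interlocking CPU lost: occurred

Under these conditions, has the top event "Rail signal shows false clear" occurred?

Interlocking logic lost [OR]: Inboard insulated joint stuck=not, Forward cable lost=not → no input occurs → does not occur.
Vital path inoperative [AND]: North interlocking CPU lost=occurs, Signal lamp offline=not → not all inputs occur → does not occur.
Signal drive fails [OR]: Vital relay is down=not, Vital path inoperative=not → no input occurs → does not occur.
Power stage unavailable [OR]: Backup lamp driver malfunctions=not, A track relay failed=not → no input occurs → does not occur.
Rail signal shows false clear [OR]: Interlocking logic lost=not, Signal drive fails=not, Power stage unavailable=not → no input occurs → does not occur.

No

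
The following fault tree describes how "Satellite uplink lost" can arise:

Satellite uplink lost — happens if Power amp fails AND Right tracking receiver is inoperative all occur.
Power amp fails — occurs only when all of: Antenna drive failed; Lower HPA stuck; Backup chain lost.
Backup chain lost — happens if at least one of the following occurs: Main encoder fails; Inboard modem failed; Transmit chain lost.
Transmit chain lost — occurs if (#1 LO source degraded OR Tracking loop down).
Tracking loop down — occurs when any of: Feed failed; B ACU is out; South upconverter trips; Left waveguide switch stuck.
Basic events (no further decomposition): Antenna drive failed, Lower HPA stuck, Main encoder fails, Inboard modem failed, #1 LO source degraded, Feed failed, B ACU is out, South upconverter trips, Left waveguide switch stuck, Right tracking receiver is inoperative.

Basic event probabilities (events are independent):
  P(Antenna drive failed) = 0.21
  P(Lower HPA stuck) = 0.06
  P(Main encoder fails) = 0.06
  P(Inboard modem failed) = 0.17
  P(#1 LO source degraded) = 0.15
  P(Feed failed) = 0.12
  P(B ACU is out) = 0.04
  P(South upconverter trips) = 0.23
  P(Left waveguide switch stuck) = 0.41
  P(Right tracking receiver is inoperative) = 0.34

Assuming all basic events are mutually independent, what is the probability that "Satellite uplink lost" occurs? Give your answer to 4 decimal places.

P(Tracking loop down) [OR] = 1 − (1−0.12) × (1−0.04) × (1−0.23) × (1−0.41) = 0.616207
P(Transmit chain lost) [OR] = 1 − (1−0.15) × (1−0.616207) = 0.673776
P(Backup chain lost) [OR] = 1 − (1−0.06) × (1−0.17) × (1−0.673776) = 0.745480
P(Power amp fails) [AND] = 0.21 × 0.06 × 0.745480 = 0.009393
P(Satellite uplink lost) [AND] = 0.009393 × 0.34 = 0.003194
Rounded to 4 decimal places: P(Satellite uplink lost) ≈ 0.0032.

0.0032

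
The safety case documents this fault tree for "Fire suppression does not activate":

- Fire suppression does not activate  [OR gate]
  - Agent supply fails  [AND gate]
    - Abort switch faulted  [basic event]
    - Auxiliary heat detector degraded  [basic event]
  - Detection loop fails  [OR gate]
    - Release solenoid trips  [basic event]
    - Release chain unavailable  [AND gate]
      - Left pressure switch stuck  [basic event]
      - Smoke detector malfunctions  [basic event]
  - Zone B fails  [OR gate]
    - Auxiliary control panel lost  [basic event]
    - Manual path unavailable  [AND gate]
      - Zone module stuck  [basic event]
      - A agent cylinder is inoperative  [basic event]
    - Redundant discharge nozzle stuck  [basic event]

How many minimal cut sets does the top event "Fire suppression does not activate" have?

6

Agent supply fails [AND]: one cut set from each child combined → 1 × 1 = 1 cut set(s).
Release chain unavailable [AND]: one cut set from each child combined → 1 × 1 = 1 cut set(s).
Detection loop fails [OR]: union of children's cut sets → 2 cut set(s).
Manual path unavailable [AND]: one cut set from each child combined → 1 × 1 = 1 cut set(s).
Zone B fails [OR]: union of children's cut sets → 3 cut set(s).
Fire suppression does not activate [OR]: union of children's cut sets → 6 cut set(s).
Minimal cut sets: {Abort switch faulted, Auxiliary heat detector degraded}; {Release solenoid trips}; {Left pressure switch stuck, Smoke detector malfunctions}; {Auxiliary control panel lost}; {A agent cylinder is inoperative, Zone module stuck}; {Redundant discharge nozzle stuck}.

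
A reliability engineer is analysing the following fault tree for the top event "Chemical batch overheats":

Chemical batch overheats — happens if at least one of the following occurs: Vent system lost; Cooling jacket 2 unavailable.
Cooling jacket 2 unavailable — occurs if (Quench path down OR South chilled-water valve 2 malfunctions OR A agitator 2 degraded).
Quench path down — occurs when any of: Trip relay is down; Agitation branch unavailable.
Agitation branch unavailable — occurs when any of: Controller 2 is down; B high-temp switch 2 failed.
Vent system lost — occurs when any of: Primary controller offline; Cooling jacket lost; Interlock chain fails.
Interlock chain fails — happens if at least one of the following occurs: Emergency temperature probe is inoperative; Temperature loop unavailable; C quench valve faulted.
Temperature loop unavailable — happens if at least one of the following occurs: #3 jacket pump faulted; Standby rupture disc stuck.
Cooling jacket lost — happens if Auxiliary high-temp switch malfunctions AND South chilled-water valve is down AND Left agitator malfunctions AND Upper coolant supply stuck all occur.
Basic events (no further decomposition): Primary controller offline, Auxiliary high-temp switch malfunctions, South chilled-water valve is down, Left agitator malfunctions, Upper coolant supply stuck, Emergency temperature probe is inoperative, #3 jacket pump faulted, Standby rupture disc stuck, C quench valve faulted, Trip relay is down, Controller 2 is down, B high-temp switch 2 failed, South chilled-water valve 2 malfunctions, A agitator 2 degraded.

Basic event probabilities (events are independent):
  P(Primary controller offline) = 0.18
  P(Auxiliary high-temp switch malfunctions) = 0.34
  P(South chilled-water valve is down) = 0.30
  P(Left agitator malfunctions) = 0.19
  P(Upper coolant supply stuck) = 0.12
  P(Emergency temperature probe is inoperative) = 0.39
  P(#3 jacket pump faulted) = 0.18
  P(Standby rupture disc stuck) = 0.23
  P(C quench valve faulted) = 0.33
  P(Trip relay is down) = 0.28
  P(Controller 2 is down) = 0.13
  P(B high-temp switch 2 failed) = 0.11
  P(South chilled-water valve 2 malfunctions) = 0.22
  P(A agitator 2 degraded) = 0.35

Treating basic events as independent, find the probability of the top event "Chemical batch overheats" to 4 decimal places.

0.9403

P(Cooling jacket lost) [AND] = 0.34 × 0.30 × 0.19 × 0.12 = 0.002326
P(Temperature loop unavailable) [OR] = 1 − (1−0.18) × (1−0.23) = 0.368600
P(Interlock chain fails) [OR] = 1 − (1−0.39) × (1−0.368600) × (1−0.33) = 0.741947
P(Vent system lost) [OR] = 1 − (1−0.18) × (1−0.002326) × (1−0.741947) = 0.788889
P(Agitation branch unavailable) [OR] = 1 − (1−0.13) × (1−0.11) = 0.225700
P(Quench path down) [OR] = 1 − (1−0.28) × (1−0.225700) = 0.442504
P(Cooling jacket 2 unavailable) [OR] = 1 − (1−0.442504) × (1−0.22) × (1−0.35) = 0.717350
P(Chemical batch overheats) [OR] = 1 − (1−0.788889) × (1−0.717350) = 0.940329
Rounded to 4 decimal places: P(Chemical batch overheats) ≈ 0.9403.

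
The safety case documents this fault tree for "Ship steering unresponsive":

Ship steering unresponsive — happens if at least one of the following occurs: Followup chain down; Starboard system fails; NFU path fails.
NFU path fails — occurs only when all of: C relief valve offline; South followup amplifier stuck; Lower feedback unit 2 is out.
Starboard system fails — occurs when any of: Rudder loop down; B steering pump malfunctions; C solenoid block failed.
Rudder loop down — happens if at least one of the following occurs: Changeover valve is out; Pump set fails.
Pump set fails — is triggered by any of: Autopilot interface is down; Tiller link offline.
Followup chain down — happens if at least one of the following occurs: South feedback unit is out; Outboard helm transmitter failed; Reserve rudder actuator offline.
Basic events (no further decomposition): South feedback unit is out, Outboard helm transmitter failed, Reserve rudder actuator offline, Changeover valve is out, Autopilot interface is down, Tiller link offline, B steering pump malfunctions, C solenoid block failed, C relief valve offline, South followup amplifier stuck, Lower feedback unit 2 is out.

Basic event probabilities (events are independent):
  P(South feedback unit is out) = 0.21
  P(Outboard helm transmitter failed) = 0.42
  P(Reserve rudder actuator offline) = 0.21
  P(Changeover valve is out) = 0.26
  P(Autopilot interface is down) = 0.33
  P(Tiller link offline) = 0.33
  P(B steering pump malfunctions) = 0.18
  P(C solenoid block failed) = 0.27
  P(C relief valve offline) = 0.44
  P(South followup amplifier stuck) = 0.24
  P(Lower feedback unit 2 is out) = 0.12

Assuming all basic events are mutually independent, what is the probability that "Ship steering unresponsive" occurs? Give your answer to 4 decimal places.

0.9289

P(Followup chain down) [OR] = 1 − (1−0.21) × (1−0.42) × (1−0.21) = 0.638022
P(Pump set fails) [OR] = 1 − (1−0.33) × (1−0.33) = 0.551100
P(Rudder loop down) [OR] = 1 − (1−0.26) × (1−0.551100) = 0.667814
P(Starboard system fails) [OR] = 1 − (1−0.667814) × (1−0.18) × (1−0.27) = 0.801153
P(NFU path fails) [AND] = 0.44 × 0.24 × 0.12 = 0.012672
P(Ship steering unresponsive) [OR] = 1 − (1−0.638022) × (1−0.801153) × (1−0.012672) = 0.928934
Rounded to 4 decimal places: P(Ship steering unresponsive) ≈ 0.9289.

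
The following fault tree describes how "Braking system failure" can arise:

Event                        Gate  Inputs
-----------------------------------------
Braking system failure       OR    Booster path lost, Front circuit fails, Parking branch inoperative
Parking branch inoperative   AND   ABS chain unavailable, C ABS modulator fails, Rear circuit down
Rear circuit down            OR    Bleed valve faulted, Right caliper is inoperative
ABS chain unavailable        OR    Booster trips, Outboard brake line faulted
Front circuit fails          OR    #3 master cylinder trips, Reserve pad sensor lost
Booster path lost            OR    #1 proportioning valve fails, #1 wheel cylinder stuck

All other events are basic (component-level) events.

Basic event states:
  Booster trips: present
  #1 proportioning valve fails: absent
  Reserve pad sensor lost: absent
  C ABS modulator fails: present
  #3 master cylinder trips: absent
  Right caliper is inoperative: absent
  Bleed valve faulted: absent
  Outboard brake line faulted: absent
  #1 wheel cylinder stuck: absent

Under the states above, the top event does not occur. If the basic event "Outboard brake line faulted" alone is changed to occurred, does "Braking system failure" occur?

No

Counterfactual: set "Outboard brake line faulted" to occurred.
Booster path lost [OR]: #1 proportioning valve fails=not, #1 wheel cylinder stuck=not → no input occurs → does not occur.
Front circuit fails [OR]: #3 master cylinder trips=not, Reserve pad sensor lost=not → no input occurs → does not occur.
ABS chain unavailable [OR]: Booster trips=occurs, Outboard brake line faulted=occurs → at least one input occurs → occurs.
Rear circuit down [OR]: Bleed valve faulted=not, Right caliper is inoperative=not → no input occurs → does not occur.
Parking branch inoperative [AND]: ABS chain unavailable=occurs, C ABS modulator fails=occurs, Rear circuit down=not → not all inputs occur → does not occur.
Braking system failure [OR]: Booster path lost=not, Front circuit fails=not, Parking branch inoperative=not → no input occurs → does not occur.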